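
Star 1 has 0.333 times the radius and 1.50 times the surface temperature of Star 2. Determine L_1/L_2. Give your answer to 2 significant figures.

0.56

From the Stefan–Boltzmann law, L ∝ R²T⁴, so
L_1/L_2 = (R_1/R_2)² (T_1/T_2)⁴ = (0.333)² × (1.50)⁴ = 0.1109 × 5.062 = 0.5614.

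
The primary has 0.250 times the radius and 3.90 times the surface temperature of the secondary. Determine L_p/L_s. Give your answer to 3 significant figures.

From the Stefan–Boltzmann law, L ∝ R²T⁴, so
L_p/L_s = (R_p/R_s)² (T_p/T_s)⁴ = (0.250)² × (3.90)⁴ = 0.06250 × 231.3 = 14.46.

14.5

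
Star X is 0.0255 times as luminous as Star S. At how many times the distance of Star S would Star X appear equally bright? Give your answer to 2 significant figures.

0.16

Equal flux requires L_X/d_X² = L_S/d_S², so d_X/d_S = √(L_X/L_S)
= √(0.0255) = 0.1597.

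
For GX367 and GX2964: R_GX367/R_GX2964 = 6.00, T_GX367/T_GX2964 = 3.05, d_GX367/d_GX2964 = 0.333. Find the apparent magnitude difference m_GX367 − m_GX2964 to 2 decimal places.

L_GX367/L_GX2964 = (6.00)²(3.05)⁴ = 3115.
F_GX367/F_GX2964 = (L_GX367/L_GX2964)/(d_GX367/d_GX2964)² = 3115/0.1109 = 2.809×10^4.
m_GX367 − m_GX2964 = −2.5 log₁₀(2.809×10^4) = -11.12.

-11.12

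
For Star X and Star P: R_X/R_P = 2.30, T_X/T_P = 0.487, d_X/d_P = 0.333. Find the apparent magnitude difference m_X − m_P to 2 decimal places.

-1.07

L_X/L_P = (2.30)²(0.487)⁴ = 0.2976.
F_X/F_P = (L_X/L_P)/(d_X/d_P)² = 0.2976/0.1109 = 2.683.
m_X − m_P = −2.5 log₁₀(2.683) = -1.07.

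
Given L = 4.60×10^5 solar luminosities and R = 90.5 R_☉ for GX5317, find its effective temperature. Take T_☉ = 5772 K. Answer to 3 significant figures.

T/T_☉ = (L/L_☉)^(1/4) / (R/R_☉)^(1/2)
T = 5772 × (4.60×10^5)^(1/4) / √(90.5) = 5772 × 26.04 / 9.513 = 1.580×10^4 K.

1.58×10^4 K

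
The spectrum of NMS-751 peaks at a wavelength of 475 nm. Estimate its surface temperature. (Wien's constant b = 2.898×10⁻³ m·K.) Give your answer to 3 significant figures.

6.10×10^3 K

T = b/λ_max = 2.898×10⁻³ / (475×10⁻⁹) = 6101 K.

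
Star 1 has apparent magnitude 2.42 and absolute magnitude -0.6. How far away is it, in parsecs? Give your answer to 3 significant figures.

m − M = 5 log₁₀(d/10 pc)
2.42 − (-0.6) = 3.02 = 5 log₁₀(d/10)
d = 10 × 10^(3.02/5) = 10 × 10^0.604 = 40.18 pc.

40.2 pc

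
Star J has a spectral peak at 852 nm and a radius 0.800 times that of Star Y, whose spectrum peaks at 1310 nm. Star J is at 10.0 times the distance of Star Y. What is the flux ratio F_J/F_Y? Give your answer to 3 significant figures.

0.0358

Wien's law: T_J/T_Y = λ_Y/λ_J = 1310/852 = 1.538.
L_J/L_Y = (R_J/R_Y)²(T_J/T_Y)⁴ = (0.800)²(1.538)⁴ = 3.577.
F_J/F_Y = (L_J/L_Y)/(d_J/d_Y)² = 3.577/(10.0)² = 0.03577.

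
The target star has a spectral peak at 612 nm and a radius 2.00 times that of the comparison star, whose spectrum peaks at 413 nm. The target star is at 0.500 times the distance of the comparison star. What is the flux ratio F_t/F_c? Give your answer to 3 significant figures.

Wien's law: T_t/T_c = λ_c/λ_t = 413/612 = 0.6748.
L_t/L_c = (R_t/R_c)²(T_t/T_c)⁴ = (2.00)²(0.6748)⁴ = 0.8296.
F_t/F_c = (L_t/L_c)/(d_t/d_c)² = 0.8296/(0.500)² = 3.318.

3.32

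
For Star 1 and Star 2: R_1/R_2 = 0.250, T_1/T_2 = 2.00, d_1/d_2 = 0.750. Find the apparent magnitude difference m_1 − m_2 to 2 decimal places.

L_1/L_2 = (0.250)²(2.00)⁴ = 1.000.
F_1/F_2 = (L_1/L_2)/(d_1/d_2)² = 1.000/0.5625 = 1.778.
m_1 − m_2 = −2.5 log₁₀(1.778) = -0.62.

-0.62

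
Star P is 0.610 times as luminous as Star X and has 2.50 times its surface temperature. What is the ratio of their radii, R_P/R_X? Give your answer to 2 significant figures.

0.12

L ∝ R²T⁴ gives R ∝ √L / T², so
R_P/R_X = √(0.610) / (2.50)² = 0.7810 / 6.250 = 0.1250.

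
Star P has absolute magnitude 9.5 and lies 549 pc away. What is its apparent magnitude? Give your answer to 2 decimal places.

18.20

m = M + 5 log₁₀(d/10 pc) = 9.5 + 5 log₁₀(549/10)
  = 9.5 + 5 × 1.740 = 9.5 + 8.70 = 18.20.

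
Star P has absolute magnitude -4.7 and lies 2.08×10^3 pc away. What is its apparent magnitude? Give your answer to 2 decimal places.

6.89

m = M + 5 log₁₀(d/10 pc) = -4.7 + 5 log₁₀(2.08×10^3/10)
  = -4.7 + 5 × 2.318 = -4.7 + 11.59 = 6.89.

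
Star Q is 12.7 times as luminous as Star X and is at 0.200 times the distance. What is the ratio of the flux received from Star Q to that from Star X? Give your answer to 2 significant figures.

F = L/(4πd²), so F_Q/F_X = (L_Q/L_X) / (d_Q/d_X)²
= 12.7 / (0.200)² = 12.7 / 0.04000 = 317.5.

3.2×10^2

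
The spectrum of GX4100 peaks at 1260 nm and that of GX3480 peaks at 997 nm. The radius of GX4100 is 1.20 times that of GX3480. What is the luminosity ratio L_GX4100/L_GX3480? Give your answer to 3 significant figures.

0.564

Wien's law gives T ∝ 1/λ_max, so T_GX4100/T_GX3480 = λ_GX3480/λ_GX4100 = 997/1260 = 0.7913.
Then L ∝ R²T⁴ gives L_GX4100/L_GX3480 = (1.20)² × (0.7913)⁴ = 1.440 × 0.3920 = 0.5645.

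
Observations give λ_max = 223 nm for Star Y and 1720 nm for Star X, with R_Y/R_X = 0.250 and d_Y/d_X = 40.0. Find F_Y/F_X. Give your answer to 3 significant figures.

0.138

Wien's law: T_Y/T_X = λ_X/λ_Y = 1720/223 = 7.713.
L_Y/L_X = (R_Y/R_X)²(T_Y/T_X)⁴ = (0.250)²(7.713)⁴ = 221.2.
F_Y/F_X = (L_Y/L_X)/(d_Y/d_X)² = 221.2/(40.0)² = 0.1382.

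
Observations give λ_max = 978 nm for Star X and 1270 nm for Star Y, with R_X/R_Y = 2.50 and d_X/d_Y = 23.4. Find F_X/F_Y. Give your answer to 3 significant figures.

Wien's law: T_X/T_Y = λ_Y/λ_X = 1270/978 = 1.299.
L_X/L_Y = (R_X/R_Y)²(T_X/T_Y)⁴ = (2.50)²(1.299)⁴ = 17.77.
F_X/F_Y = (L_X/L_Y)/(d_X/d_Y)² = 17.77/(23.4)² = 0.03246.

0.0325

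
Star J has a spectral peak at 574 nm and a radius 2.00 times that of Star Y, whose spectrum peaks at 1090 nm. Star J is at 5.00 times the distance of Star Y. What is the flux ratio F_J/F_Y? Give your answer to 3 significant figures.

Wien's law: T_J/T_Y = λ_Y/λ_J = 1090/574 = 1.899.
L_J/L_Y = (R_J/R_Y)²(T_J/T_Y)⁴ = (2.00)²(1.899)⁴ = 52.01.
F_J/F_Y = (L_J/L_Y)/(d_J/d_Y)² = 52.01/(5.00)² = 2.081.

2.08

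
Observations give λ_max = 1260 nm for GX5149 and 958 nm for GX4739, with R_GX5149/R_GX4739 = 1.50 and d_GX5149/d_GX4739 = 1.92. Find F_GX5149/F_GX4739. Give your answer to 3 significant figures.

Wien's law: T_GX5149/T_GX4739 = λ_GX4739/λ_GX5149 = 958/1260 = 0.7603.
L_GX5149/L_GX4739 = (R_GX5149/R_GX4739)²(T_GX5149/T_GX4739)⁴ = (1.50)²(0.7603)⁴ = 0.7519.
F_GX5149/F_GX4739 = (L_GX5149/L_GX4739)/(d_GX5149/d_GX4739)² = 0.7519/(1.92)² = 0.2040.

0.204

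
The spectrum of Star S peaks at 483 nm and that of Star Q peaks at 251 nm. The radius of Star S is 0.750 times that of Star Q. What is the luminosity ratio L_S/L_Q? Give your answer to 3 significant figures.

0.0410

Wien's law gives T ∝ 1/λ_max, so T_S/T_Q = λ_Q/λ_S = 251/483 = 0.5197.
Then L ∝ R²T⁴ gives L_S/L_Q = (0.750)² × (0.5197)⁴ = 0.5625 × 0.07293 = 0.04102.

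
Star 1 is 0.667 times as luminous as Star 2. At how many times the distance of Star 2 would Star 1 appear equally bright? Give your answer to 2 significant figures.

Equal flux requires L_1/d_1² = L_2/d_2², so d_1/d_2 = √(L_1/L_2)
= √(0.667) = 0.8167.

0.82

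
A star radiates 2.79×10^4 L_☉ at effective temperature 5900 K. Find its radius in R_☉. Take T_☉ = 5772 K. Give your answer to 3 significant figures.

R/R_☉ = √(L/L_☉) / (T/T_☉)² = √(2.79×10^4) / (1.022)²
       = 167.0 / 1.045 = 159.9.

160 R_☉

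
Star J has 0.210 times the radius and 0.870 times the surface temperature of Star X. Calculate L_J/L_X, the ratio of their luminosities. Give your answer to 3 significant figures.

From the Stefan–Boltzmann law, L ∝ R²T⁴, so
L_J/L_X = (R_J/R_X)² (T_J/T_X)⁴ = (0.210)² × (0.870)⁴ = 0.04410 × 0.5729 = 0.02526.

0.0253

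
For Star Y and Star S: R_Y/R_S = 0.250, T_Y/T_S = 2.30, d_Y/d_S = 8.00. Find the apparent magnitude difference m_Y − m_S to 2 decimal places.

L_Y/L_S = (0.250)²(2.30)⁴ = 1.749.
F_Y/F_S = (L_Y/L_S)/(d_Y/d_S)² = 1.749/64.00 = 0.02733.
m_Y − m_S = −2.5 log₁₀(0.02733) = 3.91.

3.91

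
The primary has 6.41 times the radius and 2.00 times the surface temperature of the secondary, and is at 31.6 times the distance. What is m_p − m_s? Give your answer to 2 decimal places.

L_p/L_s = (6.41)²(2.00)⁴ = 657.4.
F_p/F_s = (L_p/L_s)/(d_p/d_s)² = 657.4/998.6 = 0.6584.
m_p − m_s = −2.5 log₁₀(0.6584) = 0.45.

0.45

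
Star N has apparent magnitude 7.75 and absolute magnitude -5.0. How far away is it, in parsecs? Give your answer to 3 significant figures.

3.55×10^3 pc

m − M = 5 log₁₀(d/10 pc)
7.75 − (-5.0) = 12.75 = 5 log₁₀(d/10)
d = 10 × 10^(12.75/5) = 10 × 10^2.550 = 3548 pc.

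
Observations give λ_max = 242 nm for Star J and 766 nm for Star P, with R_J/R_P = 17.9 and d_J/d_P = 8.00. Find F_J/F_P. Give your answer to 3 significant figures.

Wien's law: T_J/T_P = λ_P/λ_J = 766/242 = 3.165.
L_J/L_P = (R_J/R_P)²(T_J/T_P)⁴ = (17.9)²(3.165)⁴ = 3.216×10^4.
F_J/F_P = (L_J/L_P)/(d_J/d_P)² = 3.216×10^4/(8.00)² = 502.6.

503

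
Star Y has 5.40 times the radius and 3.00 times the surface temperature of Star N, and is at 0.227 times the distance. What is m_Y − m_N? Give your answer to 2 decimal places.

-11.65

L_Y/L_N = (5.40)²(3.00)⁴ = 2362.
F_Y/F_N = (L_Y/L_N)/(d_Y/d_N)² = 2362/0.05153 = 4.584×10^4.
m_Y − m_N = −2.5 log₁₀(4.584×10^4) = -11.65.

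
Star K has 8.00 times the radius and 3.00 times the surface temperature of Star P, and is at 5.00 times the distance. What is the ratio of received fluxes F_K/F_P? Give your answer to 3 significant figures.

L_K/L_P = (R_K/R_P)²(T_K/T_P)⁴ = (8.00)² × (3.00)⁴ = 5184.
F_K/F_P = (L_K/L_P)/(d_K/d_P)² = 5184 / (5.00)² = 207.4.

207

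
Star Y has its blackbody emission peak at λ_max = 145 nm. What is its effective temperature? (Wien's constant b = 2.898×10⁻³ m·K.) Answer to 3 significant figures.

2.00×10^4 K

T = b/λ_max = 2.898×10⁻³ / (145×10⁻⁹) = 1.999×10^4 K.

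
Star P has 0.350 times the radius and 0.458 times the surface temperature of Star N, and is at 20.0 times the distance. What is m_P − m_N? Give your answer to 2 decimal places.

L_P/L_N = (0.350)²(0.458)⁴ = 0.005390.
F_P/F_N = (L_P/L_N)/(d_P/d_N)² = 0.005390/400.0 = 1.348×10^-5.
m_P − m_N = −2.5 log₁₀(1.348×10^-5) = 12.18.

12.18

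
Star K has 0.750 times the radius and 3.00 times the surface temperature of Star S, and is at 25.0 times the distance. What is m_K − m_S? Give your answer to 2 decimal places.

L_K/L_S = (0.750)²(3.00)⁴ = 45.56.
F_K/F_S = (L_K/L_S)/(d_K/d_S)² = 45.56/625.0 = 0.07290.
m_K − m_S = −2.5 log₁₀(0.07290) = 2.84.

2.84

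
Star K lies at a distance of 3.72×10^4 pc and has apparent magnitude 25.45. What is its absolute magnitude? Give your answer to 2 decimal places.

7.60

M = m − 5 log₁₀(d/10 pc) = 25.45 − 5 log₁₀(3.72×10^4/10)
  = 25.45 − 5 × 3.571 = 25.45 − 17.85 = 7.60.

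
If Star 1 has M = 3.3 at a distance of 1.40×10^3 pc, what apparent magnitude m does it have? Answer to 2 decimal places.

14.03

m = M + 5 log₁₀(d/10 pc) = 3.3 + 5 log₁₀(1.40×10^3/10)
  = 3.3 + 5 × 2.146 = 3.3 + 10.73 = 14.03.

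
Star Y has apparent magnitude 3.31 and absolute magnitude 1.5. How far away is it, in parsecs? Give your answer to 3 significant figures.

m − M = 5 log₁₀(d/10 pc)
3.31 − (1.5) = 1.81 = 5 log₁₀(d/10)
d = 10 × 10^(1.81/5) = 10 × 10^0.362 = 23.01 pc.

23.0 pc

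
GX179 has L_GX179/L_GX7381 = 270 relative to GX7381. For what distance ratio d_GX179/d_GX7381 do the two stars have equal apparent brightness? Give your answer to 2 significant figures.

16

Equal flux requires L_GX179/d_GX179² = L_GX7381/d_GX7381², so d_GX179/d_GX7381 = √(L_GX179/L_GX7381)
= √(270) = 16.43.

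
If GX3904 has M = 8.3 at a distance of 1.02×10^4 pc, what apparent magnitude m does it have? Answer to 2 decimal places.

23.34

m = M + 5 log₁₀(d/10 pc) = 8.3 + 5 log₁₀(1.02×10^4/10)
  = 8.3 + 5 × 3.009 = 8.3 + 15.04 = 23.34.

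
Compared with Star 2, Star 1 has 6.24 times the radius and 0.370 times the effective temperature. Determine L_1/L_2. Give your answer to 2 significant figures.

From the Stefan–Boltzmann law, L ∝ R²T⁴, so
L_1/L_2 = (R_1/R_2)² (T_1/T_2)⁴ = (6.24)² × (0.370)⁴ = 38.94 × 0.01874 = 0.7298.

0.73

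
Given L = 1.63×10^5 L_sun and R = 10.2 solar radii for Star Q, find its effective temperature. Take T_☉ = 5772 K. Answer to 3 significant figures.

T/T_☉ = (L/L_☉)^(1/4) / (R/R_☉)^(1/2)
T = 5772 × (1.63×10^5)^(1/4) / √(10.2) = 5772 × 20.09 / 3.194 = 3.631×10^4 K.

3.63×10^4 K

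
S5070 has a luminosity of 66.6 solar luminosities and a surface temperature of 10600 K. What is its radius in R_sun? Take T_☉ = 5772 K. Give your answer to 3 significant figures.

R/R_☉ = √(L/L_☉) / (T/T_☉)² = √(66.6) / (1.836)²
       = 8.161 / 3.373 = 2.420.

2.42 R_sun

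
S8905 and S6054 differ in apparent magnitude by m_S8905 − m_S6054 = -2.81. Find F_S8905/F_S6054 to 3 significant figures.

F_S8905/F_S6054 = 10^(−(m_S8905 − m_S6054)/2.5) = 10^(2.81/2.5) = 10^1.124 = 13.30.

13.3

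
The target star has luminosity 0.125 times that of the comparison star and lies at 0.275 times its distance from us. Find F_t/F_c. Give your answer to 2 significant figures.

1.7

F = L/(4πd²), so F_t/F_c = (L_t/L_c) / (d_t/d_c)²
= 0.125 / (0.275)² = 0.125 / 0.07563 = 1.653.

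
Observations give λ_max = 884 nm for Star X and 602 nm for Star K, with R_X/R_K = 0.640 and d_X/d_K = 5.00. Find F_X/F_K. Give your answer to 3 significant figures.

0.00352

Wien's law: T_X/T_K = λ_K/λ_X = 602/884 = 0.6810.
L_X/L_K = (R_X/R_K)²(T_X/T_K)⁴ = (0.640)²(0.6810)⁴ = 0.08809.
F_X/F_K = (L_X/L_K)/(d_X/d_K)² = 0.08809/(5.00)² = 0.003524.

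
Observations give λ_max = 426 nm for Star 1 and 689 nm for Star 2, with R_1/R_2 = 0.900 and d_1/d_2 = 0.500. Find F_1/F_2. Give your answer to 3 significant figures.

Wien's law: T_1/T_2 = λ_2/λ_1 = 689/426 = 1.617.
L_1/L_2 = (R_1/R_2)²(T_1/T_2)⁴ = (0.900)²(1.617)⁴ = 5.543.
F_1/F_2 = (L_1/L_2)/(d_1/d_2)² = 5.543/(0.500)² = 22.17.

22.2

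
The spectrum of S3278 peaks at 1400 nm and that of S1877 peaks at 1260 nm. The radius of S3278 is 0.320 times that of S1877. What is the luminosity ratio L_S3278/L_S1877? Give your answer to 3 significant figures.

0.0672

Wien's law gives T ∝ 1/λ_max, so T_S3278/T_S1877 = λ_S1877/λ_S3278 = 1260/1400 = 0.9000.
Then L ∝ R²T⁴ gives L_S3278/L_S1877 = (0.320)² × (0.9000)⁴ = 0.1024 × 0.6561 = 0.06718.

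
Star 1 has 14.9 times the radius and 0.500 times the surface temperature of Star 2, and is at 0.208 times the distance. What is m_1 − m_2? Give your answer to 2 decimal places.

-6.27

L_1/L_2 = (14.9)²(0.500)⁴ = 13.88.
F_1/F_2 = (L_1/L_2)/(d_1/d_2)² = 13.88/0.04326 = 320.7.
m_1 − m_2 = −2.5 log₁₀(320.7) = -6.27.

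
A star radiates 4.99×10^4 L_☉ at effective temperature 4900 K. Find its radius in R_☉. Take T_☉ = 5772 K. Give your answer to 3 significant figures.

310 R_☉

R/R_☉ = √(L/L_☉) / (T/T_☉)² = √(4.99×10^4) / (0.8489)²
       = 223.4 / 0.7207 = 310.0.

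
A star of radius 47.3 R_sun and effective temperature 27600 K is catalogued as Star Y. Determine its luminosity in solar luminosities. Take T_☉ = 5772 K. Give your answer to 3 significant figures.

L/L_☉ = (R/R_☉)² (T/T_☉)⁴ = (47.3)² × (27600/5772)⁴
       = 2237 × (4.782)⁴ = 2237 × 522.8 = 1.170×10^6.

1.17×10^6 solar luminosities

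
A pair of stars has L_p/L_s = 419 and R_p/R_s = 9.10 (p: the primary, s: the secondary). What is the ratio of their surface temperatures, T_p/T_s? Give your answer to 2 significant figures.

L ∝ R²T⁴ gives T ∝ (L/R²)^(1/4), so
T_p/T_s = (419 / 9.10²)^(1/4) = (5.060)^(1/4) = 1.500.

1.5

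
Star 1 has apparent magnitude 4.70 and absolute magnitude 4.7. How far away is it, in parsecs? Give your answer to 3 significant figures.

m − M = 5 log₁₀(d/10 pc)
4.70 − (4.7) = 0.00 = 5 log₁₀(d/10)
d = 10 × 10^(0.00/5) = 10 × 10^0.000 = 10.00 pc.

10.0 pc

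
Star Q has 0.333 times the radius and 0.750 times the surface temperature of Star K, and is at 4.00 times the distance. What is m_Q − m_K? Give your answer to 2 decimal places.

L_Q/L_K = (0.333)²(0.750)⁴ = 0.03509.
F_Q/F_K = (L_Q/L_K)/(d_Q/d_K)² = 0.03509/16.00 = 0.002193.
m_Q − m_K = −2.5 log₁₀(0.002193) = 6.65.

6.65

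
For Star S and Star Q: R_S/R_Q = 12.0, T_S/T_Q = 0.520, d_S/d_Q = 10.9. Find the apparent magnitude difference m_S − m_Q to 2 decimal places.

L_S/L_Q = (12.0)²(0.520)⁴ = 10.53.
F_S/F_Q = (L_S/L_Q)/(d_S/d_Q)² = 10.53/118.8 = 0.08862.
m_S − m_Q = −2.5 log₁₀(0.08862) = 2.63.

2.63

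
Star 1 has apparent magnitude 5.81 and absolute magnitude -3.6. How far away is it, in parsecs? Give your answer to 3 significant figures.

762 pc

m − M = 5 log₁₀(d/10 pc)
5.81 − (-3.6) = 9.41 = 5 log₁₀(d/10)
d = 10 × 10^(9.41/5) = 10 × 10^1.882 = 762.1 pc.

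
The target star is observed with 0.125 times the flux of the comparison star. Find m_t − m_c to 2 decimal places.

m_t − m_c = −2.5 log₁₀(F_t/F_c) = −2.5 log₁₀(0.125) = −2.5 × (-0.903) = 2.258.

2.26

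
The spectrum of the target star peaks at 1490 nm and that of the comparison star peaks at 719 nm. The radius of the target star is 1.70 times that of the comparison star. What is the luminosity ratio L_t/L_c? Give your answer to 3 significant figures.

Wien's law gives T ∝ 1/λ_max, so T_t/T_c = λ_c/λ_t = 719/1490 = 0.4826.
Then L ∝ R²T⁴ gives L_t/L_c = (1.70)² × (0.4826)⁴ = 2.890 × 0.05422 = 0.1567.

0.157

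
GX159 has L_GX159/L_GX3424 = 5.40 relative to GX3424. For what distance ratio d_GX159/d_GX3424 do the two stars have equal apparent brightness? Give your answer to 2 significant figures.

2.3

Equal flux requires L_GX159/d_GX159² = L_GX3424/d_GX3424², so d_GX159/d_GX3424 = √(L_GX159/L_GX3424)
= √(5.40) = 2.324.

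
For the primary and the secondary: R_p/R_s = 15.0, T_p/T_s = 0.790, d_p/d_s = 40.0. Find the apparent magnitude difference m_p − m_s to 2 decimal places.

L_p/L_s = (15.0)²(0.790)⁴ = 87.64.
F_p/F_s = (L_p/L_s)/(d_p/d_s)² = 87.64/1600 = 0.05477.
m_p − m_s = −2.5 log₁₀(0.05477) = 3.15.

3.15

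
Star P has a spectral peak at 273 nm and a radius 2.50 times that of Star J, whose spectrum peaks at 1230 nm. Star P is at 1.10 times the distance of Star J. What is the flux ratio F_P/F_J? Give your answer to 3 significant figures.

Wien's law: T_P/T_J = λ_J/λ_P = 1230/273 = 4.505.
L_P/L_J = (R_P/R_J)²(T_P/T_J)⁴ = (2.50)²(4.505)⁴ = 2575.
F_P/F_J = (L_P/L_J)/(d_P/d_J)² = 2575/(1.10)² = 2128.

2.13×10^3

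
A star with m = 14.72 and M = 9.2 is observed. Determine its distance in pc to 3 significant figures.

127 pc

m − M = 5 log₁₀(d/10 pc)
14.72 − (9.2) = 5.52 = 5 log₁₀(d/10)
d = 10 × 10^(5.52/5) = 10 × 10^1.104 = 127.1 pc.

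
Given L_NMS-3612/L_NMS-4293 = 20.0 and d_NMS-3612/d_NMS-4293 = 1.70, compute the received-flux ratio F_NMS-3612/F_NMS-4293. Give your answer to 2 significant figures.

6.9

F = L/(4πd²), so F_NMS-3612/F_NMS-4293 = (L_NMS-3612/L_NMS-4293) / (d_NMS-3612/d_NMS-4293)²
= 20.0 / (1.70)² = 20.0 / 2.890 = 6.920.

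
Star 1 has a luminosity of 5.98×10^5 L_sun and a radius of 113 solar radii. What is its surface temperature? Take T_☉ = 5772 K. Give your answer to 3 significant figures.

1.51×10^4 K

T/T_☉ = (L/L_☉)^(1/4) / (R/R_☉)^(1/2)
T = 5772 × (5.98×10^5)^(1/4) / √(113) = 5772 × 27.81 / 10.63 = 1.510×10^4 K.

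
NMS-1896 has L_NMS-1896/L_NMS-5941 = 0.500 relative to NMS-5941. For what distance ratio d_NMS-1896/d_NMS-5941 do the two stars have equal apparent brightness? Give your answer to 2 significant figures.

0.71

Equal flux requires L_NMS-1896/d_NMS-1896² = L_NMS-5941/d_NMS-5941², so d_NMS-1896/d_NMS-5941 = √(L_NMS-1896/L_NMS-5941)
= √(0.500) = 0.7071.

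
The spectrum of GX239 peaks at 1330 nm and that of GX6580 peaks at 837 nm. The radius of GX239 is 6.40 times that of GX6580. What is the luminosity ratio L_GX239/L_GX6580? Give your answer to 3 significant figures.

6.42

Wien's law gives T ∝ 1/λ_max, so T_GX239/T_GX6580 = λ_GX6580/λ_GX239 = 837/1330 = 0.6293.
Then L ∝ R²T⁴ gives L_GX239/L_GX6580 = (6.40)² × (0.6293)⁴ = 40.96 × 0.1569 = 6.425.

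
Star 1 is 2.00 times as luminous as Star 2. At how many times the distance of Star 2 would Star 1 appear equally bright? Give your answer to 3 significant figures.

1.41

Equal flux requires L_1/d_1² = L_2/d_2², so d_1/d_2 = √(L_1/L_2)
= √(2.00) = 1.414.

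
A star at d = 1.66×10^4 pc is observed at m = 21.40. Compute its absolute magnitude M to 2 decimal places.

M = m − 5 log₁₀(d/10 pc) = 21.40 − 5 log₁₀(1.66×10^4/10)
  = 21.40 − 5 × 3.220 = 21.40 − 16.10 = 5.30.

5.30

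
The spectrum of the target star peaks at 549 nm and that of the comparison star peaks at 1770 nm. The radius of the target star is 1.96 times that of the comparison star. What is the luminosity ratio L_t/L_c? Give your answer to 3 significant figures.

Wien's law gives T ∝ 1/λ_max, so T_t/T_c = λ_c/λ_t = 1770/549 = 3.224.
Then L ∝ R²T⁴ gives L_t/L_c = (1.96)² × (3.224)⁴ = 3.842 × 108.0 = 415.1.

415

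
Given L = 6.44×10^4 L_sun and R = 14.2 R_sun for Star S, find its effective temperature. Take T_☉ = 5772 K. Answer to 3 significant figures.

2.44×10^4 K

T/T_☉ = (L/L_☉)^(1/4) / (R/R_☉)^(1/2)
T = 5772 × (6.44×10^4)^(1/4) / √(14.2) = 5772 × 15.93 / 3.768 = 2.440×10^4 K.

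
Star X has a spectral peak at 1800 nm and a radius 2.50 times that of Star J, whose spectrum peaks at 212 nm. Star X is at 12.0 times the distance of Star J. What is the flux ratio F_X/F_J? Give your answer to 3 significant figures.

8.35×10^-6

Wien's law: T_X/T_J = λ_J/λ_X = 212/1800 = 0.1178.
L_X/L_J = (R_X/R_J)²(T_X/T_J)⁴ = (2.50)²(0.1178)⁴ = 0.001203.
F_X/F_J = (L_X/L_J)/(d_X/d_J)² = 0.001203/(12.0)² = 8.352×10^-6.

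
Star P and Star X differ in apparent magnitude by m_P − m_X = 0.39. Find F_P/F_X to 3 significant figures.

0.698

F_P/F_X = 10^(−(m_P − m_X)/2.5) = 10^(-0.39/2.5) = 10^-0.156 = 0.6982.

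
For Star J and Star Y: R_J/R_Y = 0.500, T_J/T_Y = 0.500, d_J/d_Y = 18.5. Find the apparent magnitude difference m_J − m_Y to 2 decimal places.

L_J/L_Y = (0.500)²(0.500)⁴ = 0.01562.
F_J/F_Y = (L_J/L_Y)/(d_J/d_Y)² = 0.01562/342.2 = 4.565×10^-5.
m_J − m_Y = −2.5 log₁₀(4.565×10^-5) = 10.85.

10.85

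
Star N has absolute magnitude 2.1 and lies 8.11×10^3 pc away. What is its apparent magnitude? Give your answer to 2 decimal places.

16.65

m = M + 5 log₁₀(d/10 pc) = 2.1 + 5 log₁₀(8.11×10^3/10)
  = 2.1 + 5 × 2.909 = 2.1 + 14.55 = 16.65.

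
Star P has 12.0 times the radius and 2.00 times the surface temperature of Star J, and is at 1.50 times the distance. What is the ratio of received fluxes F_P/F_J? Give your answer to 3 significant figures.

L_P/L_J = (R_P/R_J)²(T_P/T_J)⁴ = (12.0)² × (2.00)⁴ = 2304.
F_P/F_J = (L_P/L_J)/(d_P/d_J)² = 2304 / (1.50)² = 1024.

1.02×10^3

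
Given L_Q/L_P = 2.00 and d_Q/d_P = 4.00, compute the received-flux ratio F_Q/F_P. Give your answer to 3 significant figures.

F = L/(4πd²), so F_Q/F_P = (L_Q/L_P) / (d_Q/d_P)²
= 2.00 / (4.00)² = 2.00 / 16.00 = 0.1250.

0.125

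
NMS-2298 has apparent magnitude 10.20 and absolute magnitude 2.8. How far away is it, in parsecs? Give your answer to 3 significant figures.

m − M = 5 log₁₀(d/10 pc)
10.20 − (2.8) = 7.40 = 5 log₁₀(d/10)
d = 10 × 10^(7.40/5) = 10 × 10^1.480 = 302.0 pc.

302 pc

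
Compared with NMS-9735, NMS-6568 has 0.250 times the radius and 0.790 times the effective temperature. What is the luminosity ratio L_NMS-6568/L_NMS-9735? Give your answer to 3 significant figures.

From the Stefan–Boltzmann law, L ∝ R²T⁴, so
L_NMS-6568/L_NMS-9735 = (R_NMS-6568/R_NMS-9735)² (T_NMS-6568/T_NMS-9735)⁴ = (0.250)² × (0.790)⁴ = 0.06250 × 0.3895 = 0.02434.

0.0243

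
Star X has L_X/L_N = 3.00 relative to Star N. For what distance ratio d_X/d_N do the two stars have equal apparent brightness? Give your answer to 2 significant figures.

Equal flux requires L_X/d_X² = L_N/d_N², so d_X/d_N = √(L_X/L_N)
= √(3.00) = 1.732.

1.7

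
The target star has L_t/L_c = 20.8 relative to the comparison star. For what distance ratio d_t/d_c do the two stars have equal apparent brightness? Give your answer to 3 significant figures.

4.56

Equal flux requires L_t/d_t² = L_c/d_c², so d_t/d_c = √(L_t/L_c)
= √(20.8) = 4.561.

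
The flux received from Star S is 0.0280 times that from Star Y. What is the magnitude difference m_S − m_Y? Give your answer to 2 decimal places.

3.88

m_S − m_Y = −2.5 log₁₀(F_S/F_Y) = −2.5 log₁₀(0.0280) = −2.5 × (-1.553) = 3.882.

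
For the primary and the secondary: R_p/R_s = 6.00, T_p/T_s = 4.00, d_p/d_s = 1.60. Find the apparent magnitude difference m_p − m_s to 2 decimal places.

-8.89

L_p/L_s = (6.00)²(4.00)⁴ = 9216.
F_p/F_s = (L_p/L_s)/(d_p/d_s)² = 9216/2.560 = 3600.
m_p − m_s = −2.5 log₁₀(3600) = -8.89.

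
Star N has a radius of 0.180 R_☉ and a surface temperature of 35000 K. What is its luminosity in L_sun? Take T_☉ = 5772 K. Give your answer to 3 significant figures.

L/L_☉ = (R/R_☉)² (T/T_☉)⁴ = (0.180)² × (35000/5772)⁴
       = 0.03240 × (6.064)⁴ = 0.03240 × 1352 = 43.80.

43.8 L_sun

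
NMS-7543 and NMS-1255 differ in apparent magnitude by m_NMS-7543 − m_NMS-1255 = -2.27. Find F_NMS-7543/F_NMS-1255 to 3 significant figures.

F_NMS-7543/F_NMS-1255 = 10^(−(m_NMS-7543 − m_NMS-1255)/2.5) = 10^(2.27/2.5) = 10^0.908 = 8.091.

8.09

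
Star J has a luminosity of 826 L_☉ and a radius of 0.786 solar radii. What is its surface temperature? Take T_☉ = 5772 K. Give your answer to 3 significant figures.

T/T_☉ = (L/L_☉)^(1/4) / (R/R_☉)^(1/2)
T = 5772 × (826)^(1/4) / √(0.786) = 5772 × 5.361 / 0.8866 = 3.490×10^4 K.

3.49×10^4 K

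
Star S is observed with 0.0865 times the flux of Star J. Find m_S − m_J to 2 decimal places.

2.66

m_S − m_J = −2.5 log₁₀(F_S/F_J) = −2.5 log₁₀(0.0865) = −2.5 × (-1.063) = 2.657.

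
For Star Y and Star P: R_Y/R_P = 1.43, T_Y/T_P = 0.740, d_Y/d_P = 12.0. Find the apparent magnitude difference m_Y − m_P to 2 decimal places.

L_Y/L_P = (1.43)²(0.740)⁴ = 0.6132.
F_Y/F_P = (L_Y/L_P)/(d_Y/d_P)² = 0.6132/144.0 = 0.004258.
m_Y − m_P = −2.5 log₁₀(0.004258) = 5.93.

5.93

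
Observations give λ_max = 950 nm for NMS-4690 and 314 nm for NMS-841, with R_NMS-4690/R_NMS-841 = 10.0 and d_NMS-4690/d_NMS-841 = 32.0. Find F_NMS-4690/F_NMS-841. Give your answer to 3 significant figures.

0.00117

Wien's law: T_NMS-4690/T_NMS-841 = λ_NMS-841/λ_NMS-4690 = 314/950 = 0.3305.
L_NMS-4690/L_NMS-841 = (R_NMS-4690/R_NMS-841)²(T_NMS-4690/T_NMS-841)⁴ = (10.0)²(0.3305)⁴ = 1.194.
F_NMS-4690/F_NMS-841 = (L_NMS-4690/L_NMS-841)/(d_NMS-4690/d_NMS-841)² = 1.194/(32.0)² = 0.001166.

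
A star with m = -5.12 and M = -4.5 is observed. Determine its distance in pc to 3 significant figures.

m − M = 5 log₁₀(d/10 pc)
-5.12 − (-4.5) = -0.62 = 5 log₁₀(d/10)
d = 10 × 10^(-0.62/5) = 10 × 10^-0.124 = 7.516 pc.

7.52 pc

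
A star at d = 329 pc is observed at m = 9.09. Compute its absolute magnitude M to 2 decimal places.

M = m − 5 log₁₀(d/10 pc) = 9.09 − 5 log₁₀(329/10)
  = 9.09 − 5 × 1.517 = 9.09 − 7.59 = 1.50.

1.50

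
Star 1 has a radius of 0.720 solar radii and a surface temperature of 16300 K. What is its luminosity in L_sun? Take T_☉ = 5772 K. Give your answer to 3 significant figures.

L/L_☉ = (R/R_☉)² (T/T_☉)⁴ = (0.720)² × (16300/5772)⁴
       = 0.5184 × (2.824)⁴ = 0.5184 × 63.60 = 32.97.

33.0 L_sun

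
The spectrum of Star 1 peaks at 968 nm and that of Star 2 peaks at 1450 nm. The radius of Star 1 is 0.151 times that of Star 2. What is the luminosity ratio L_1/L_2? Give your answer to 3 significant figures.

Wien's law gives T ∝ 1/λ_max, so T_1/T_2 = λ_2/λ_1 = 1450/968 = 1.498.
Then L ∝ R²T⁴ gives L_1/L_2 = (0.151)² × (1.498)⁴ = 0.02280 × 5.035 = 0.1148.

0.115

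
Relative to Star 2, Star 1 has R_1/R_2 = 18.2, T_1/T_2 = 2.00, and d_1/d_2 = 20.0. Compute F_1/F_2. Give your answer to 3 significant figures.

13.2

L_1/L_2 = (R_1/R_2)²(T_1/T_2)⁴ = (18.2)² × (2.00)⁴ = 5300.
F_1/F_2 = (L_1/L_2)/(d_1/d_2)² = 5300 / (20.0)² = 13.25.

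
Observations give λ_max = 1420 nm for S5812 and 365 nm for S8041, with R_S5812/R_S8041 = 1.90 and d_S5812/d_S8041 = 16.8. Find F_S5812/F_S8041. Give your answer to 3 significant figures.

5.58×10^-5

Wien's law: T_S5812/T_S8041 = λ_S8041/λ_S5812 = 365/1420 = 0.2570.
L_S5812/L_S8041 = (R_S5812/R_S8041)²(T_S5812/T_S8041)⁴ = (1.90)²(0.2570)⁴ = 0.01576.
F_S5812/F_S8041 = (L_S5812/L_S8041)/(d_S5812/d_S8041)² = 0.01576/(16.8)² = 5.584×10^-5.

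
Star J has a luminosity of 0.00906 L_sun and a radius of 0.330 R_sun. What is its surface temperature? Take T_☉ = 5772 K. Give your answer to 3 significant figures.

3.10×10^3 K

T/T_☉ = (L/L_☉)^(1/4) / (R/R_☉)^(1/2)
T = 5772 × (0.00906)^(1/4) / √(0.330) = 5772 × 0.3085 / 0.5745 = 3100 K.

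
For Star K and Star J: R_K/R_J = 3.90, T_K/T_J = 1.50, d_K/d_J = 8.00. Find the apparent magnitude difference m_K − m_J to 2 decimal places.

-0.20

L_K/L_J = (3.90)²(1.50)⁴ = 77.00.
F_K/F_J = (L_K/L_J)/(d_K/d_J)² = 77.00/64.00 = 1.203.
m_K − m_J = −2.5 log₁₀(1.203) = -0.20.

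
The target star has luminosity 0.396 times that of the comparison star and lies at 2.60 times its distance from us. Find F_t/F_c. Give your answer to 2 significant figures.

F = L/(4πd²), so F_t/F_c = (L_t/L_c) / (d_t/d_c)²
= 0.396 / (2.60)² = 0.396 / 6.760 = 0.05858.

0.059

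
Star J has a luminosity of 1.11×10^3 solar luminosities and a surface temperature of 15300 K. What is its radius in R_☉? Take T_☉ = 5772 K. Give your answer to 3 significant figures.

4.74 R_☉

R/R_☉ = √(L/L_☉) / (T/T_☉)² = √(1.11×10^3) / (2.651)²
       = 33.32 / 7.026 = 4.742.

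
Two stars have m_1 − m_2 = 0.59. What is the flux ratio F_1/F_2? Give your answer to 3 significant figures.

F_1/F_2 = 10^(−(m_1 − m_2)/2.5) = 10^(-0.59/2.5) = 10^-0.236 = 0.5808.

0.581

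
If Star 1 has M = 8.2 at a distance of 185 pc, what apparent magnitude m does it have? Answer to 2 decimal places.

14.54

m = M + 5 log₁₀(d/10 pc) = 8.2 + 5 log₁₀(185/10)
  = 8.2 + 5 × 1.267 = 8.2 + 6.34 = 14.54.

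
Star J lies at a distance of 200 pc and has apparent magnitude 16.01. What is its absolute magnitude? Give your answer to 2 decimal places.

9.50

M = m − 5 log₁₀(d/10 pc) = 16.01 − 5 log₁₀(200/10)
  = 16.01 − 5 × 1.301 = 16.01 − 6.51 = 9.50.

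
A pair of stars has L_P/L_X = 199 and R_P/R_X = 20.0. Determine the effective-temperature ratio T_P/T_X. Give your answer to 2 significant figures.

L ∝ R²T⁴ gives T ∝ (L/R²)^(1/4), so
T_P/T_X = (199 / 20.0²)^(1/4) = (0.4975)^(1/4) = 0.8398.

0.84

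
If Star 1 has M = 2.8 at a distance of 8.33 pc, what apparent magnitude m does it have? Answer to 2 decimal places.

2.40

m = M + 5 log₁₀(d/10 pc) = 2.8 + 5 log₁₀(8.33/10)
  = 2.8 + 5 × -0.079 = 2.8 + -0.40 = 2.40.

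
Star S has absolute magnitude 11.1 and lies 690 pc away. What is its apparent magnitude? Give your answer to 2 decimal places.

m = M + 5 log₁₀(d/10 pc) = 11.1 + 5 log₁₀(690/10)
  = 11.1 + 5 × 1.839 = 11.1 + 9.19 = 20.29.

20.29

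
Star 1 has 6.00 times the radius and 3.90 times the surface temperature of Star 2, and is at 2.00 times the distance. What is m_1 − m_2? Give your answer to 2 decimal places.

L_1/L_2 = (6.00)²(3.90)⁴ = 8328.
F_1/F_2 = (L_1/L_2)/(d_1/d_2)² = 8328/4.000 = 2082.
m_1 − m_2 = −2.5 log₁₀(2082) = -8.30.

-8.30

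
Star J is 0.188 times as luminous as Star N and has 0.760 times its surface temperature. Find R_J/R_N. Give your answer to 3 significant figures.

0.751

L ∝ R²T⁴ gives R ∝ √L / T², so
R_J/R_N = √(0.188) / (0.760)² = 0.4336 / 0.5776 = 0.7507.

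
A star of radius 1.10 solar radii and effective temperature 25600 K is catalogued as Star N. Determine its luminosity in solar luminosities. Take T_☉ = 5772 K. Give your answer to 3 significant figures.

L/L_☉ = (R/R_☉)² (T/T_☉)⁴ = (1.10)² × (25600/5772)⁴
       = 1.210 × (4.435)⁴ = 1.210 × 386.9 = 468.2.

468 solar luminosities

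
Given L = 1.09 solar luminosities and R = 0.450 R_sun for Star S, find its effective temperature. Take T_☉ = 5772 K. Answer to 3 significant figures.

T/T_☉ = (L/L_☉)^(1/4) / (R/R_☉)^(1/2)
T = 5772 × (1.09)^(1/4) / √(0.450) = 5772 × 1.022 / 0.6708 = 8792 K.

8.79×10^3 K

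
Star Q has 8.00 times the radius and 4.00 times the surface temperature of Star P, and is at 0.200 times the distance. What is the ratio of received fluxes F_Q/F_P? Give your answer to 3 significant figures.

L_Q/L_P = (R_Q/R_P)²(T_Q/T_P)⁴ = (8.00)² × (4.00)⁴ = 1.638×10^4.
F_Q/F_P = (L_Q/L_P)/(d_Q/d_P)² = 1.638×10^4 / (0.200)² = 4.096×10^5.

4.10×10^5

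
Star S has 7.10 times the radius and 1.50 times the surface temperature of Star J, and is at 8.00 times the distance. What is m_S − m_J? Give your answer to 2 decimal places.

L_S/L_J = (7.10)²(1.50)⁴ = 255.2.
F_S/F_J = (L_S/L_J)/(d_S/d_J)² = 255.2/64.00 = 3.988.
m_S − m_J = −2.5 log₁₀(3.988) = -1.50.

-1.50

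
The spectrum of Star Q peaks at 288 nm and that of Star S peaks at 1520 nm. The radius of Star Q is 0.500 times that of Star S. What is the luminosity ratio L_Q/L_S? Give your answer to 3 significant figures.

194

Wien's law gives T ∝ 1/λ_max, so T_Q/T_S = λ_S/λ_Q = 1520/288 = 5.278.
Then L ∝ R²T⁴ gives L_Q/L_S = (0.500)² × (5.278)⁴ = 0.2500 × 775.9 = 194.0.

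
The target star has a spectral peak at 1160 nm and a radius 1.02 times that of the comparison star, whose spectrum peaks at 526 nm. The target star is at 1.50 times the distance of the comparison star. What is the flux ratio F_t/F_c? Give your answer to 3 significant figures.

Wien's law: T_t/T_c = λ_c/λ_t = 526/1160 = 0.4534.
L_t/L_c = (R_t/R_c)²(T_t/T_c)⁴ = (1.02)²(0.4534)⁴ = 0.04399.
F_t/F_c = (L_t/L_c)/(d_t/d_c)² = 0.04399/(1.50)² = 0.01955.

0.0195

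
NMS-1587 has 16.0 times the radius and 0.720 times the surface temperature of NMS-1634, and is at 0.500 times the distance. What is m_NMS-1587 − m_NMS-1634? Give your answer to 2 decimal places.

L_NMS-1587/L_NMS-1634 = (16.0)²(0.720)⁴ = 68.80.
F_NMS-1587/F_NMS-1634 = (L_NMS-1587/L_NMS-1634)/(d_NMS-1587/d_NMS-1634)² = 68.80/0.2500 = 275.2.
m_NMS-1587 − m_NMS-1634 = −2.5 log₁₀(275.2) = -6.10.

-6.10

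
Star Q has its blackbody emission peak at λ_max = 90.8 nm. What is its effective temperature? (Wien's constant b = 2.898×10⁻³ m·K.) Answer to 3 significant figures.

T = b/λ_max = 2.898×10⁻³ / (90.8×10⁻⁹) = 3.192×10^4 K.

3.19×10^4 K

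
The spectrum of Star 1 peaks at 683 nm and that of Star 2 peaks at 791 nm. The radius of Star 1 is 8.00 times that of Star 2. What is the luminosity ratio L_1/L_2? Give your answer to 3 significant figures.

115

Wien's law gives T ∝ 1/λ_max, so T_1/T_2 = λ_2/λ_1 = 791/683 = 1.158.
Then L ∝ R²T⁴ gives L_1/L_2 = (8.00)² × (1.158)⁴ = 64.00 × 1.799 = 115.1.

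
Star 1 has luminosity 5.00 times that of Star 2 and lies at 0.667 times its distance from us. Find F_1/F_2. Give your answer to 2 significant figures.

11

F = L/(4πd²), so F_1/F_2 = (L_1/L_2) / (d_1/d_2)²
= 5.00 / (0.667)² = 5.00 / 0.4449 = 11.24.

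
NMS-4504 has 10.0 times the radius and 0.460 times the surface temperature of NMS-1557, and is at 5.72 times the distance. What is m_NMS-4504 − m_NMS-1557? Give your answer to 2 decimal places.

2.16

L_NMS-4504/L_NMS-1557 = (10.0)²(0.460)⁴ = 4.477.
F_NMS-4504/F_NMS-1557 = (L_NMS-4504/L_NMS-1557)/(d_NMS-4504/d_NMS-1557)² = 4.477/32.72 = 0.1368.
m_NMS-4504 − m_NMS-1557 = −2.5 log₁₀(0.1368) = 2.16.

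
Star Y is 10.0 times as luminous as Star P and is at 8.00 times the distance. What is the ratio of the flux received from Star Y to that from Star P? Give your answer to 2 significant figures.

0.16

F = L/(4πd²), so F_Y/F_P = (L_Y/L_P) / (d_Y/d_P)²
= 10.0 / (8.00)² = 10.0 / 64.00 = 0.1562.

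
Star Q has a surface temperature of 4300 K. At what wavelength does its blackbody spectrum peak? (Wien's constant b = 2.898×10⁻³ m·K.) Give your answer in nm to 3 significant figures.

λ_max = b/T = 2.898×10⁻³ / 4300 = 6.74×10^-7 m = 674.0 nm.

674 nm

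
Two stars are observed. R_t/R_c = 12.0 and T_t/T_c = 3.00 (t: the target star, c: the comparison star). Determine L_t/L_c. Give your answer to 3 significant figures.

1.17×10^4

From the Stefan–Boltzmann law, L ∝ R²T⁴, so
L_t/L_c = (R_t/R_c)² (T_t/T_c)⁴ = (12.0)² × (3.00)⁴ = 144.0 × 81.00 = 1.166×10^4.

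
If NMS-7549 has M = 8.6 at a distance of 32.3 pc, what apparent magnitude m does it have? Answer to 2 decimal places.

m = M + 5 log₁₀(d/10 pc) = 8.6 + 5 log₁₀(32.3/10)
  = 8.6 + 5 × 0.509 = 8.6 + 2.55 = 11.15.

11.15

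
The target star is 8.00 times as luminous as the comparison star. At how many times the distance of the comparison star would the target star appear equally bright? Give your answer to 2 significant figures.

Equal flux requires L_t/d_t² = L_c/d_c², so d_t/d_c = √(L_t/L_c)
= √(8.00) = 2.828.

2.8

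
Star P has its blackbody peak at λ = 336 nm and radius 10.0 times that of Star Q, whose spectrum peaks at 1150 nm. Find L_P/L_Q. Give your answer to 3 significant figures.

Wien's law gives T ∝ 1/λ_max, so T_P/T_Q = λ_Q/λ_P = 1150/336 = 3.423.
Then L ∝ R²T⁴ gives L_P/L_Q = (10.0)² × (3.423)⁴ = 100.0 × 137.2 = 1.372×10^4.

1.37×10^4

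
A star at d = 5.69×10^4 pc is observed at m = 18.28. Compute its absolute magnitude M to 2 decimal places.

-0.50

M = m − 5 log₁₀(d/10 pc) = 18.28 − 5 log₁₀(5.69×10^4/10)
  = 18.28 − 5 × 3.755 = 18.28 − 18.78 = -0.50.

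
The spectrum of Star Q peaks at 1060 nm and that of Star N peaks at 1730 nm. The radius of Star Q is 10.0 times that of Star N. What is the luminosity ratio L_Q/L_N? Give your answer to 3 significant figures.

Wien's law gives T ∝ 1/λ_max, so T_Q/T_N = λ_N/λ_Q = 1730/1060 = 1.632.
Then L ∝ R²T⁴ gives L_Q/L_N = (10.0)² × (1.632)⁴ = 100.0 × 7.095 = 709.5.

710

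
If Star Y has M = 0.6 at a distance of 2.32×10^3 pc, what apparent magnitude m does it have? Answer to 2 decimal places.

m = M + 5 log₁₀(d/10 pc) = 0.6 + 5 log₁₀(2.32×10^3/10)
  = 0.6 + 5 × 2.365 = 0.6 + 11.83 = 12.43.

12.43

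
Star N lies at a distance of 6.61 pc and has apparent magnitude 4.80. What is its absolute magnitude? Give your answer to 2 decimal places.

M = m − 5 log₁₀(d/10 pc) = 4.80 − 5 log₁₀(6.61/10)
  = 4.80 − 5 × -0.180 = 4.80 − -0.90 = 5.70.

5.70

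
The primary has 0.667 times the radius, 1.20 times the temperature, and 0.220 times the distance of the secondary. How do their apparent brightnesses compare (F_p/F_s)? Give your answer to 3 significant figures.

19.1

L_p/L_s = (R_p/R_s)²(T_p/T_s)⁴ = (0.667)² × (1.20)⁴ = 0.9225.
F_p/F_s = (L_p/L_s)/(d_p/d_s)² = 0.9225 / (0.220)² = 19.06.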